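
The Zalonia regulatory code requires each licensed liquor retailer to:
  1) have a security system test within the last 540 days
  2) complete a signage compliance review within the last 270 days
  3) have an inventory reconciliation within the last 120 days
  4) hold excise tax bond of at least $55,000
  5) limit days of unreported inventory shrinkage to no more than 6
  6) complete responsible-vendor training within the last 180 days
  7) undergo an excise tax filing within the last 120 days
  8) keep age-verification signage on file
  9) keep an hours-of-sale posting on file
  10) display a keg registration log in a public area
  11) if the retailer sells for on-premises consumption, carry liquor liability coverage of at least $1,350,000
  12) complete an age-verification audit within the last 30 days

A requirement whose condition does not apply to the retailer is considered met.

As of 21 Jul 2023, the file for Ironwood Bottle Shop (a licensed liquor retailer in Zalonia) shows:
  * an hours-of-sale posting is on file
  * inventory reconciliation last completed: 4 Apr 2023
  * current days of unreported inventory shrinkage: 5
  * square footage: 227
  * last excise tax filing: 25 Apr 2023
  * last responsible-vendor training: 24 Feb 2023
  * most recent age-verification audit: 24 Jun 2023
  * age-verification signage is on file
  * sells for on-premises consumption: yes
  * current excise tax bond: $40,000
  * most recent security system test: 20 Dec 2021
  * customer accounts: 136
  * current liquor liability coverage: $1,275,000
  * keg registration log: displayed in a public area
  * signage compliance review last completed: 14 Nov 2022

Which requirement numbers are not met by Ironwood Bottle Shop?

1. security system test 578 days ago vs limit 540 → not met
2. signage compliance review 249 days ago vs limit 270 → met
3. inventory reconciliation 108 days ago vs limit 120 → met
4. excise tax bond $40,000 < $55,000 → not met
5. days of unreported inventory shrinkage 5 ≤ 6 → met
6. responsible-vendor training 147 days ago vs limit 180 → met
7. excise tax filing 87 days ago vs limit 120 → met
8. age-verification signage present → met
9. hours-of-sale posting present → met
10. keg registration log present → met
11. condition 'sells for on-premises consumption' holds; liquor liability coverage $1,275,000 < $1,350,000 → not met
12. age-verification audit 27 days ago vs limit 30 → met
Not met: 1, 4, 11

1, 4, 11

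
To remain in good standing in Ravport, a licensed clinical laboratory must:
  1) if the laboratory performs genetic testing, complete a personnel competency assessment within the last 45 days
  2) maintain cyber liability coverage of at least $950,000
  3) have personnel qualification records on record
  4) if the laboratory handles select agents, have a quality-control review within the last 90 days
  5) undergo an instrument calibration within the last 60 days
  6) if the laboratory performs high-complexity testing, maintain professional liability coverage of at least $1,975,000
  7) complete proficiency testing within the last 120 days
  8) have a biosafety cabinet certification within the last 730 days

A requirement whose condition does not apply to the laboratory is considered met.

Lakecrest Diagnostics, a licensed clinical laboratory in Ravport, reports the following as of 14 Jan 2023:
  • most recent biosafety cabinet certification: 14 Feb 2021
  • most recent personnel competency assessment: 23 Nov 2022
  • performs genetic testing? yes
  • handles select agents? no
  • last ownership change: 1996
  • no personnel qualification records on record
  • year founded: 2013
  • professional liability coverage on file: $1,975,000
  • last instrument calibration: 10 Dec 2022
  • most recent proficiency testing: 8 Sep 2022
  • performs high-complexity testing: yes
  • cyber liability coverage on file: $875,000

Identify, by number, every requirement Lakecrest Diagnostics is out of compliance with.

1, 2, 3, 7

1. condition 'performs genetic testing' holds; personnel competency assessment 52 days ago vs limit 45 → not met
2. cyber liability coverage $875,000 < $950,000 → not met
3. personnel qualification records absent → not met
4. condition 'handles select agents' does not hold → requirement n/a → met
5. instrument calibration 35 days ago vs limit 60 → met
6. condition 'performs high-complexity testing' holds; professional liability coverage $1,975,000 ≥ $1,975,000 → met
7. proficiency testing 128 days ago vs limit 120 → not met
8. biosafety cabinet certification 699 days ago vs limit 730 → met
Not met: 1, 2, 3, 7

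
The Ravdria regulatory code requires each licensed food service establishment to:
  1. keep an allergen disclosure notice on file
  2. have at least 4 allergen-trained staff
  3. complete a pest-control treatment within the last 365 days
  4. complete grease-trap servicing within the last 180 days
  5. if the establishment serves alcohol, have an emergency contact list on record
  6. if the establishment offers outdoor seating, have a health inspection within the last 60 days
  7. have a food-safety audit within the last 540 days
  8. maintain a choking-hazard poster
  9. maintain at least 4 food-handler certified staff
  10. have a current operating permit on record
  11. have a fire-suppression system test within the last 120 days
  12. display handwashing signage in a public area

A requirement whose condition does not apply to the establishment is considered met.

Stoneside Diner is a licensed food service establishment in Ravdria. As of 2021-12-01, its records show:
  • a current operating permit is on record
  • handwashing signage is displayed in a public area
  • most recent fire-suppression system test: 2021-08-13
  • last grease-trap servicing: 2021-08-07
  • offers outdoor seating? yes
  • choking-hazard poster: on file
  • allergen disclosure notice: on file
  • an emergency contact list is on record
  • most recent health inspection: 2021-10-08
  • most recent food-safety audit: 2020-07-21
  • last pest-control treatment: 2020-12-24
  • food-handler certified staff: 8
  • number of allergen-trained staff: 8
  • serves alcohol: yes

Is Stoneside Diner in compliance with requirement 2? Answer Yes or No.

2. allergen-trained staff 8 ≥ 4 → met

Yes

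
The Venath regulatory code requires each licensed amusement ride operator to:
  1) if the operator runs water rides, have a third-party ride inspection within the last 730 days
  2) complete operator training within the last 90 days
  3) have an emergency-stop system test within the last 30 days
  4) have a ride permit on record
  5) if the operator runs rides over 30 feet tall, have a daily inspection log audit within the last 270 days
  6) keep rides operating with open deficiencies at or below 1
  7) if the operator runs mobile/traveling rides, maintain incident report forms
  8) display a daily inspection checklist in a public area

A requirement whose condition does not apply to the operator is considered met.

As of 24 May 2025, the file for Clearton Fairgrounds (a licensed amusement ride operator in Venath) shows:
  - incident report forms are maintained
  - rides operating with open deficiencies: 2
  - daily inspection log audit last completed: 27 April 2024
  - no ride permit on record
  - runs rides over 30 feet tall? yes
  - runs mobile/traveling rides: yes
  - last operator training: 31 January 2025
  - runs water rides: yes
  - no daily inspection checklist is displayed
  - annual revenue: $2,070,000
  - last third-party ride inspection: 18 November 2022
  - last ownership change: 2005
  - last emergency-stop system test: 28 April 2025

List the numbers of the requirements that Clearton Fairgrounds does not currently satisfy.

1. condition 'runs water rides' holds; third-party ride inspection 918 days ago vs limit 730 → not met
2. operator training 113 days ago vs limit 90 → not met
3. emergency-stop system test 26 days ago vs limit 30 → met
4. ride permit absent → not met
5. condition 'runs rides over 30 feet tall' holds; daily inspection log audit 392 days ago vs limit 270 → not met
6. rides operating with open deficiencies 2 > 1 → not met
7. condition 'runs mobile/traveling rides' holds; incident report forms present → met
8. daily inspection checklist absent → not met
Not met: 1, 2, 4, 5, 6, 8

1, 2, 4, 5, 6, 8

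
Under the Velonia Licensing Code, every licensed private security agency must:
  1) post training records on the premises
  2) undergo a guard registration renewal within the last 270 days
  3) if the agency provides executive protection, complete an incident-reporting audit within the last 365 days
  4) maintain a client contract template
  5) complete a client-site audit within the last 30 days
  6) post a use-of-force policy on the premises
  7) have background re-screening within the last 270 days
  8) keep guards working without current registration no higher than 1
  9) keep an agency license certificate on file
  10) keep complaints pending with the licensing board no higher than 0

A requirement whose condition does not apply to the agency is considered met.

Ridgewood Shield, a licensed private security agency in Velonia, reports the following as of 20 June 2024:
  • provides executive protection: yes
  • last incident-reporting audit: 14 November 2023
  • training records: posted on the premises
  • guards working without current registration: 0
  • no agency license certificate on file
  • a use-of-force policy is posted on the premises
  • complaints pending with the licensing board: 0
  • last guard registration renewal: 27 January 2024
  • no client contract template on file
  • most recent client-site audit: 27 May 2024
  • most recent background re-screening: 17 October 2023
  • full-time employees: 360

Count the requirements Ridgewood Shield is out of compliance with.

1. training records present → met
2. guard registration renewal 145 days ago vs limit 270 → met
3. condition 'provides executive protection' holds; incident-reporting audit 219 days ago vs limit 365 → met
4. client contract template absent → not met
5. client-site audit 24 days ago vs limit 30 → met
6. use-of-force policy present → met
7. background re-screening 247 days ago vs limit 270 → met
8. guards working without current registration 0 ≤ 1 → met
9. agency license certificate absent → not met
10. complaints pending with the licensing board 0 ≤ 0 → met
Not met: 2 of 10

2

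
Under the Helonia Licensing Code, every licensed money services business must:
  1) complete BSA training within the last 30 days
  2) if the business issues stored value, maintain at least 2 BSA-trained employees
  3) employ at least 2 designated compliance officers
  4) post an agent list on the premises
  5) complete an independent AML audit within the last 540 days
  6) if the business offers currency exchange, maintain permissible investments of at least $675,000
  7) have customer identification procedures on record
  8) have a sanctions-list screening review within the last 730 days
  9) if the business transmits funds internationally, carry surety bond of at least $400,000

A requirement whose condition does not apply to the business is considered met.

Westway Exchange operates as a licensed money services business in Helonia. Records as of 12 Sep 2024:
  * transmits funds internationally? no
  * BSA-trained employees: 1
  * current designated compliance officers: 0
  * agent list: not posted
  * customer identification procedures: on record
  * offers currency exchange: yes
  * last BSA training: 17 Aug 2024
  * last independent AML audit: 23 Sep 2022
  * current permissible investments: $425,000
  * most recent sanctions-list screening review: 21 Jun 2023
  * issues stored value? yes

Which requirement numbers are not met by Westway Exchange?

2, 3, 4, 5, 6

1. BSA training 26 days ago vs limit 30 → met
2. condition 'issues stored value' holds; BSA-trained employees 1 < 2 → not met
3. designated compliance officers 0 < 2 → not met
4. agent list absent → not met
5. independent AML audit 720 days ago vs limit 540 → not met
6. condition 'offers currency exchange' holds; permissible investments $425,000 < $675,000 → not met
7. customer identification procedures present → met
8. sanctions-list screening review 449 days ago vs limit 730 → met
9. condition 'transmits funds internationally' does not hold → requirement n/a → met
Not met: 2, 3, 4, 5, 6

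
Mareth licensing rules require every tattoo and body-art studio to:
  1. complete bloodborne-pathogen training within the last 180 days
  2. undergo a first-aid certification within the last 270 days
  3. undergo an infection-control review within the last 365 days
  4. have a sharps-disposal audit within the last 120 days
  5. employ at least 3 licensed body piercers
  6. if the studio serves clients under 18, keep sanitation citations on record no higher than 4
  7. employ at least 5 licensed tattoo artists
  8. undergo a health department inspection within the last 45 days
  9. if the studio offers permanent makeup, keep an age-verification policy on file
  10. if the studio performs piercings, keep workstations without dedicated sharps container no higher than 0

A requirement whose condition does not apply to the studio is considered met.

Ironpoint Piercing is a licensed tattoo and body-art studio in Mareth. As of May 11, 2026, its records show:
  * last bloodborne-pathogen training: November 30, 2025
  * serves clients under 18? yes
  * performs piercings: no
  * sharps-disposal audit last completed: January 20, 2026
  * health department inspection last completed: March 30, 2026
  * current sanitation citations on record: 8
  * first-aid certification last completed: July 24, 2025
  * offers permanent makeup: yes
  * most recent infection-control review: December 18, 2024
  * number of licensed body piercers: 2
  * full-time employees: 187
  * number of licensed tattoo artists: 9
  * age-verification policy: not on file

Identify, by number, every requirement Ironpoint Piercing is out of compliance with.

1. bloodborne-pathogen training 162 days ago vs limit 180 → met
2. first-aid certification 291 days ago vs limit 270 → not met
3. infection-control review 509 days ago vs limit 365 → not met
4. sharps-disposal audit 111 days ago vs limit 120 → met
5. licensed body piercers 2 < 3 → not met
6. condition 'serves clients under 18' holds; sanitation citations on record 8 > 4 → not met
7. licensed tattoo artists 9 ≥ 5 → met
8. health department inspection 42 days ago vs limit 45 → met
9. condition 'offers permanent makeup' holds; age-verification policy absent → not met
10. condition 'performs piercings' does not hold → requirement n/a → met
Not met: 2, 3, 5, 6, 9

2, 3, 5, 6, 9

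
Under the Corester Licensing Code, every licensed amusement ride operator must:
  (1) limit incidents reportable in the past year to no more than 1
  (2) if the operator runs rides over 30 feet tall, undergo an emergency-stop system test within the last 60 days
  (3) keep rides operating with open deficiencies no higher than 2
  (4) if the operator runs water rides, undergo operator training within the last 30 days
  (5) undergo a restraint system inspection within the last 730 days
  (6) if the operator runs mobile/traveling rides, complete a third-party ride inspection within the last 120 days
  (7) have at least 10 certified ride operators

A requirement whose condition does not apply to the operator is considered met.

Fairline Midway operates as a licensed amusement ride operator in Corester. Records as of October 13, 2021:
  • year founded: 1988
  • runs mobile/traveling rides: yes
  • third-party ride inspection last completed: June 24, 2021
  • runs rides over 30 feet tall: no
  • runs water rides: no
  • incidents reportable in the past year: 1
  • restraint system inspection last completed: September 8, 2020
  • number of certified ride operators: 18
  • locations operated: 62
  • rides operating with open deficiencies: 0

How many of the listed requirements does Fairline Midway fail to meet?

1. incidents reportable in the past year 1 ≤ 1 → met
2. condition 'runs rides over 30 feet tall' does not hold → requirement n/a → met
3. rides operating with open deficiencies 0 ≤ 2 → met
4. condition 'runs water rides' does not hold → requirement n/a → met
5. restraint system inspection 400 days ago vs limit 730 → met
6. condition 'runs mobile/traveling rides' holds; third-party ride inspection 111 days ago vs limit 120 → met
7. certified ride operators 18 ≥ 10 → met
Not met: 0 of 7

0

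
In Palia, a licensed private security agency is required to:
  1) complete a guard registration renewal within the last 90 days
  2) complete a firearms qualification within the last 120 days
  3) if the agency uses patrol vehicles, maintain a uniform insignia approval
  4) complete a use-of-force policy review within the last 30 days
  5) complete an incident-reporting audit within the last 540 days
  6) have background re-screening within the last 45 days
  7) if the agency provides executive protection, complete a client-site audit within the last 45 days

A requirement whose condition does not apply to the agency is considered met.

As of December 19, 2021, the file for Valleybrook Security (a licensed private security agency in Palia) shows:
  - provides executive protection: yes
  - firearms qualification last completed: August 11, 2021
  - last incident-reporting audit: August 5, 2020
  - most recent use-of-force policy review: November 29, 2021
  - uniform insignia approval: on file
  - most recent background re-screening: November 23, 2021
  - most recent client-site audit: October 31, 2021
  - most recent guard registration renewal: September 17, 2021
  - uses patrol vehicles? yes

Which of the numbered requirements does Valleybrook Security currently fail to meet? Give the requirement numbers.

1, 2, 7

1. guard registration renewal 93 days ago vs limit 90 → not met
2. firearms qualification 130 days ago vs limit 120 → not met
3. condition 'uses patrol vehicles' holds; uniform insignia approval present → met
4. use-of-force policy review 20 days ago vs limit 30 → met
5. incident-reporting audit 501 days ago vs limit 540 → met
6. background re-screening 26 days ago vs limit 45 → met
7. condition 'provides executive protection' holds; client-site audit 49 days ago vs limit 45 → not met
Not met: 1, 2, 7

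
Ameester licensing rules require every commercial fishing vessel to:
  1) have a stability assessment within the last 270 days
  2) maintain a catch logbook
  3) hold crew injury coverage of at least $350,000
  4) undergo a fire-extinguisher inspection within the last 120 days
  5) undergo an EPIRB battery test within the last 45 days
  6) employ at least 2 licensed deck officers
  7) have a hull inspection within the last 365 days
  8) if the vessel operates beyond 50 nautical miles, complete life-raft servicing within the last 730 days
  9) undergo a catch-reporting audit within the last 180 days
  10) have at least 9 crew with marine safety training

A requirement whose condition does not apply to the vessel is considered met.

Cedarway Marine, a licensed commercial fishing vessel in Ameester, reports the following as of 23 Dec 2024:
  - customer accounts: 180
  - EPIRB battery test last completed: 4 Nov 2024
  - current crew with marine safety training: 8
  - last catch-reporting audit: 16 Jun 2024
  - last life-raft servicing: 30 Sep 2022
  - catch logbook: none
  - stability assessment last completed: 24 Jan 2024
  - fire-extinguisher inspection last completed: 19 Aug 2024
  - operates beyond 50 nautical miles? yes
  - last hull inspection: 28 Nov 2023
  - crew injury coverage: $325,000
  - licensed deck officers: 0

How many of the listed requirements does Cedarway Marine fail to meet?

10

1. stability assessment 334 days ago vs limit 270 → not met
2. catch logbook absent → not met
3. crew injury coverage $325,000 < $350,000 → not met
4. fire-extinguisher inspection 126 days ago vs limit 120 → not met
5. EPIRB battery test 49 days ago vs limit 45 → not met
6. licensed deck officers 0 < 2 → not met
7. hull inspection 391 days ago vs limit 365 → not met
8. condition 'operates beyond 50 nautical miles' holds; life-raft servicing 815 days ago vs limit 730 → not met
9. catch-reporting audit 190 days ago vs limit 180 → not met
10. crew with marine safety training 8 < 9 → not met
Not met: 10 of 10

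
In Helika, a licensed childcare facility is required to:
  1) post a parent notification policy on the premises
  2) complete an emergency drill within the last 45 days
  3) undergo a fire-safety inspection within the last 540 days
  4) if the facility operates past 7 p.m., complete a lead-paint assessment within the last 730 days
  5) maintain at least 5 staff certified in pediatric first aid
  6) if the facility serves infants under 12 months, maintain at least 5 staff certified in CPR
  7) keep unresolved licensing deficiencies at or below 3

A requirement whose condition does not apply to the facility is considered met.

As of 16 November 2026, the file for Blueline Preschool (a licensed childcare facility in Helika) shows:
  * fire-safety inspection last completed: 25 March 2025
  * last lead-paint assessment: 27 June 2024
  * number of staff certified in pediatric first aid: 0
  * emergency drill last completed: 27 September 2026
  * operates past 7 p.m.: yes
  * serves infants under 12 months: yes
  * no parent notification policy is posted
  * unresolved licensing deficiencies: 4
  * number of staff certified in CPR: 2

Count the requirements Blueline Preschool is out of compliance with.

1. parent notification policy absent → not met
2. emergency drill 50 days ago vs limit 45 → not met
3. fire-safety inspection 601 days ago vs limit 540 → not met
4. condition 'operates past 7 p.m.' holds; lead-paint assessment 872 days ago vs limit 730 → not met
5. staff certified in pediatric first aid 0 < 5 → not met
6. condition 'serves infants under 12 months' holds; staff certified in CPR 2 < 5 → not met
7. unresolved licensing deficiencies 4 > 3 → not met
Not met: 7 of 7

7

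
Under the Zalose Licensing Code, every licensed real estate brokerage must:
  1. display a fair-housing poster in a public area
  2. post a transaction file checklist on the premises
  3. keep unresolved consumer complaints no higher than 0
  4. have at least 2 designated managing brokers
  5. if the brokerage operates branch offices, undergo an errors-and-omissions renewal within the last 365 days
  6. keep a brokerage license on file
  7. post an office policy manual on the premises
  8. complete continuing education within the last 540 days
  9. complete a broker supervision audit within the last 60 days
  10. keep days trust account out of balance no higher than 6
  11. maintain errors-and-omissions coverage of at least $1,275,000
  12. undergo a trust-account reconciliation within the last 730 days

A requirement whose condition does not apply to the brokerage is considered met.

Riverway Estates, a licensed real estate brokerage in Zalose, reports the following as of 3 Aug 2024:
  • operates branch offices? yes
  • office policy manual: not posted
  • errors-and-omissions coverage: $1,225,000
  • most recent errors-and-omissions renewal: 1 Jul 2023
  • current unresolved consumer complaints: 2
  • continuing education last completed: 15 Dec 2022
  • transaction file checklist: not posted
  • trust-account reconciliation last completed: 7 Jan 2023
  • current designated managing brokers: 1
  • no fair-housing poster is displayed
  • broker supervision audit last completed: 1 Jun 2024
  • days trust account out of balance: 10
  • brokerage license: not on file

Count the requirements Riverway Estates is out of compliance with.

11

1. fair-housing poster absent → not met
2. transaction file checklist absent → not met
3. unresolved consumer complaints 2 > 0 → not met
4. designated managing brokers 1 < 2 → not met
5. condition 'operates branch offices' holds; errors-and-omissions renewal 399 days ago vs limit 365 → not met
6. brokerage license absent → not met
7. office policy manual absent → not met
8. continuing education 597 days ago vs limit 540 → not met
9. broker supervision audit 63 days ago vs limit 60 → not met
10. days trust account out of balance 10 > 6 → not met
11. errors-and-omissions coverage $1,225,000 < $1,275,000 → not met
12. trust-account reconciliation 574 days ago vs limit 730 → met
Not met: 11 of 12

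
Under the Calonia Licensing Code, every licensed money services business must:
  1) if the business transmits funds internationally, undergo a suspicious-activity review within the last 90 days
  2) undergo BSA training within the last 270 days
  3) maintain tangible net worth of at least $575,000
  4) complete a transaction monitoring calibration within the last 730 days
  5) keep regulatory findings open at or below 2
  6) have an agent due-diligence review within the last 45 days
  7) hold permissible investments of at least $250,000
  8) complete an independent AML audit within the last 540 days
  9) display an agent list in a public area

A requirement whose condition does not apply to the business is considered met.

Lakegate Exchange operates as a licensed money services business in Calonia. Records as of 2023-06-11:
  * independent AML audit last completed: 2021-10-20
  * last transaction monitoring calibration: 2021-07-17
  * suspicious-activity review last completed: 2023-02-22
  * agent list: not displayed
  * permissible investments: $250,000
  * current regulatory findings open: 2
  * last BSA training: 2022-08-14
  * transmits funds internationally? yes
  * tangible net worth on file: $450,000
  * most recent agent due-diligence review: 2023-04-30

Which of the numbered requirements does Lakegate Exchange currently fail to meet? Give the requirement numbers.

1. condition 'transmits funds internationally' holds; suspicious-activity review 109 days ago vs limit 90 → not met
2. BSA training 301 days ago vs limit 270 → not met
3. tangible net worth $450,000 < $575,000 → not met
4. transaction monitoring calibration 694 days ago vs limit 730 → met
5. regulatory findings open 2 ≤ 2 → met
6. agent due-diligence review 42 days ago vs limit 45 → met
7. permissible investments $250,000 ≥ $250,000 → met
8. independent AML audit 599 days ago vs limit 540 → not met
9. agent list absent → not met
Not met: 1, 2, 3, 8, 9

1, 2, 3, 8, 9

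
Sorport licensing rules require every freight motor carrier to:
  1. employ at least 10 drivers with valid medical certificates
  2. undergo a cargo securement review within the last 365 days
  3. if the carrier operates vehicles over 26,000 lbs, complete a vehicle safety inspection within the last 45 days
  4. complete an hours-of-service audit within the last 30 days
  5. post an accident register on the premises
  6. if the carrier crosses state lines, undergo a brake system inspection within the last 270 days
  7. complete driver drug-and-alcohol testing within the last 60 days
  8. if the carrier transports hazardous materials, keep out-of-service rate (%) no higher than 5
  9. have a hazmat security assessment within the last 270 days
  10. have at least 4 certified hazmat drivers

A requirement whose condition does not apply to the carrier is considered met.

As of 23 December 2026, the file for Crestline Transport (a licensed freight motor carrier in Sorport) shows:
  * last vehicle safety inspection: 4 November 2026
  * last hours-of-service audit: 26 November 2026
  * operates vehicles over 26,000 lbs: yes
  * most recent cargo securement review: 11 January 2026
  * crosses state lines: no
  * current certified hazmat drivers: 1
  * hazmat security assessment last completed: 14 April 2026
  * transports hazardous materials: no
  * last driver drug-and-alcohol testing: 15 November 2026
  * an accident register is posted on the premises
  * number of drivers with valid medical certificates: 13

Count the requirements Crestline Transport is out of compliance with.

2

1. drivers with valid medical certificates 13 ≥ 10 → met
2. cargo securement review 346 days ago vs limit 365 → met
3. condition 'operates vehicles over 26,000 lbs' holds; vehicle safety inspection 49 days ago vs limit 45 → not met
4. hours-of-service audit 27 days ago vs limit 30 → met
5. accident register present → met
6. condition 'crosses state lines' does not hold → requirement n/a → met
7. driver drug-and-alcohol testing 38 days ago vs limit 60 → met
8. condition 'transports hazardous materials' does not hold → requirement n/a → met
9. hazmat security assessment 253 days ago vs limit 270 → met
10. certified hazmat drivers 1 < 4 → not met
Not met: 2 of 10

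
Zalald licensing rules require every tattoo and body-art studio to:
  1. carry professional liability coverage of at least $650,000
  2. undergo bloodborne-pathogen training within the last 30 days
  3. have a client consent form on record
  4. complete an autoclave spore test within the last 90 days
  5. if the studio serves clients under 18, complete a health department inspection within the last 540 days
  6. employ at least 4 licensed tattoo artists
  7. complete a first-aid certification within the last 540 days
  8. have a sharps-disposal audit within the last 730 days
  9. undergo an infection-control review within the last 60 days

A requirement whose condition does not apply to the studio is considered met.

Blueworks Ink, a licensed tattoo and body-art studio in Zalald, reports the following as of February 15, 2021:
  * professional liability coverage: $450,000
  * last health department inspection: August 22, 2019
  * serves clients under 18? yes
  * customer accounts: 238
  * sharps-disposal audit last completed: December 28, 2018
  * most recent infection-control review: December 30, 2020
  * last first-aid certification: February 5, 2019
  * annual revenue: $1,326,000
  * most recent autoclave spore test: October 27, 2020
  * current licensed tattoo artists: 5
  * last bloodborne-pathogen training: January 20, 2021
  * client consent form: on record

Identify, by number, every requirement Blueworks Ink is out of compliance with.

1. professional liability coverage $450,000 < $650,000 → not met
2. bloodborne-pathogen training 26 days ago vs limit 30 → met
3. client consent form present → met
4. autoclave spore test 111 days ago vs limit 90 → not met
5. condition 'serves clients under 18' holds; health department inspection 543 days ago vs limit 540 → not met
6. licensed tattoo artists 5 ≥ 4 → met
7. first-aid certification 741 days ago vs limit 540 → not met
8. sharps-disposal audit 780 days ago vs limit 730 → not met
9. infection-control review 47 days ago vs limit 60 → met
Not met: 1, 4, 5, 7, 8

1, 4, 5, 7, 8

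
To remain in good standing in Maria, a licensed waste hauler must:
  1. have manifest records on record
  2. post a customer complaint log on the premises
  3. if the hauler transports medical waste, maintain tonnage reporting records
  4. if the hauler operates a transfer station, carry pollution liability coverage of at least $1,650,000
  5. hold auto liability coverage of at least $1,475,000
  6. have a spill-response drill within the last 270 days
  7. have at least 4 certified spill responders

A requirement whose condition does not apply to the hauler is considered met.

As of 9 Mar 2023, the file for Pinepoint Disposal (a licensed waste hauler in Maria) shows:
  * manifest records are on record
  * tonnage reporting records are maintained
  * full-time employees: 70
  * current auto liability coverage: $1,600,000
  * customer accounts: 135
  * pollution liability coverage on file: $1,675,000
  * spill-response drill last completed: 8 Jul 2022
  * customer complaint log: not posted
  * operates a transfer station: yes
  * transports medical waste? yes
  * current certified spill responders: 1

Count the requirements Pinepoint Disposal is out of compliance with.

1. manifest records present → met
2. customer complaint log absent → not met
3. condition 'transports medical waste' holds; tonnage reporting records present → met
4. condition 'operates a transfer station' holds; pollution liability coverage $1,675,000 ≥ $1,650,000 → met
5. auto liability coverage $1,600,000 ≥ $1,475,000 → met
6. spill-response drill 244 days ago vs limit 270 → met
7. certified spill responders 1 < 4 → not met
Not met: 2 of 7

2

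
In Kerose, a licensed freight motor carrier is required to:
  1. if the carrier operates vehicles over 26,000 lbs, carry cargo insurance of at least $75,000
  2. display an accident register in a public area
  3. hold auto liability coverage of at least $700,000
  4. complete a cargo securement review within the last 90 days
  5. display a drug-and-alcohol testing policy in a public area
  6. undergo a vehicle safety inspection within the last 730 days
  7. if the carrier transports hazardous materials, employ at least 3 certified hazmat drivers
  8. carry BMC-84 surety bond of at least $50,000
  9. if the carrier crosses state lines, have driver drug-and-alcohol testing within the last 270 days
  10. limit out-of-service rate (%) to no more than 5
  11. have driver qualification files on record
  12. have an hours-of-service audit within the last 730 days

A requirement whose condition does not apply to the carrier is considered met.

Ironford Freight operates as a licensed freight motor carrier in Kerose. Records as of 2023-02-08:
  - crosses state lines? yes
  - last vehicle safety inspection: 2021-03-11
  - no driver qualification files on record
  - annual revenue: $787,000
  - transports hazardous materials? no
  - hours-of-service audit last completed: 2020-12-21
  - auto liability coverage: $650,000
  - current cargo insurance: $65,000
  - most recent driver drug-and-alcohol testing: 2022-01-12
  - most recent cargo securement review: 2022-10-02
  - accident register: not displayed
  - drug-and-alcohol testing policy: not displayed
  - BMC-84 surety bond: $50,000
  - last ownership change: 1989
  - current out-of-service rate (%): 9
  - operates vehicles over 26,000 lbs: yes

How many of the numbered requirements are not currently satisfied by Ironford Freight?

9

1. condition 'operates vehicles over 26,000 lbs' holds; cargo insurance $65,000 < $75,000 → not met
2. accident register absent → not met
3. auto liability coverage $650,000 < $700,000 → not met
4. cargo securement review 129 days ago vs limit 90 → not met
5. drug-and-alcohol testing policy absent → not met
6. vehicle safety inspection 699 days ago vs limit 730 → met
7. condition 'transports hazardous materials' does not hold → requirement n/a → met
8. BMC-84 surety bond $50,000 ≥ $50,000 → met
9. condition 'crosses state lines' holds; driver drug-and-alcohol testing 392 days ago vs limit 270 → not met
10. out-of-service rate (%) 9 > 5 → not met
11. driver qualification files absent → not met
12. hours-of-service audit 779 days ago vs limit 730 → not met
Not met: 9 of 12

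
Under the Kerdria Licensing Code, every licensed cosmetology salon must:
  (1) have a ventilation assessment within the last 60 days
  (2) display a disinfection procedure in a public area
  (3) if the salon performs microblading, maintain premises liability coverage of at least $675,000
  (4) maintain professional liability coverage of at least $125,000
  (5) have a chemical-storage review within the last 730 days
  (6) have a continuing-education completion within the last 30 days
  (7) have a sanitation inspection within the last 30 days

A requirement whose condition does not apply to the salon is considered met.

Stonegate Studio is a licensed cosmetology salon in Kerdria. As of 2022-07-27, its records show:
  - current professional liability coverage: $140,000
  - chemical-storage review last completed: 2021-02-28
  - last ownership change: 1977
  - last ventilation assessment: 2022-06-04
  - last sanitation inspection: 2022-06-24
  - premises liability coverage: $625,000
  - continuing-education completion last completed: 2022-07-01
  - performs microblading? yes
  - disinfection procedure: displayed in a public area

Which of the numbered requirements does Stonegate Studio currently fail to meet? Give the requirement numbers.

3, 7

1. ventilation assessment 53 days ago vs limit 60 → met
2. disinfection procedure present → met
3. condition 'performs microblading' holds; premises liability coverage $625,000 < $675,000 → not met
4. professional liability coverage $140,000 ≥ $125,000 → met
5. chemical-storage review 514 days ago vs limit 730 → met
6. continuing-education completion 26 days ago vs limit 30 → met
7. sanitation inspection 33 days ago vs limit 30 → not met
Not met: 3, 7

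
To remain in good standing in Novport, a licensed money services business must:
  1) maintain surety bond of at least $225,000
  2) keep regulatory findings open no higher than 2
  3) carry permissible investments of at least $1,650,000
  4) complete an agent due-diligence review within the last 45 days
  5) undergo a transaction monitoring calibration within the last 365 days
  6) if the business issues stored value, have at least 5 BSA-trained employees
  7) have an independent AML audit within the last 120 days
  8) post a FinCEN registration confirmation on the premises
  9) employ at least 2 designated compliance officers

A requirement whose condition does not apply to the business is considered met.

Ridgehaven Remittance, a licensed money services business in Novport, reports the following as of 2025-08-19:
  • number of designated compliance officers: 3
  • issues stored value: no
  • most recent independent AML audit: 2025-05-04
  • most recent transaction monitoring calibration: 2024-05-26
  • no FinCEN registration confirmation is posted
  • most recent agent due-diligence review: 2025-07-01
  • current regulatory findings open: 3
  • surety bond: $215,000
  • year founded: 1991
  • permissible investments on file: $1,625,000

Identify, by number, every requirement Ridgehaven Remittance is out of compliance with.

1. surety bond $215,000 < $225,000 → not met
2. regulatory findings open 3 > 2 → not met
3. permissible investments $1,625,000 < $1,650,000 → not met
4. agent due-diligence review 49 days ago vs limit 45 → not met
5. transaction monitoring calibration 450 days ago vs limit 365 → not met
6. condition 'issues stored value' does not hold → requirement n/a → met
7. independent AML audit 107 days ago vs limit 120 → met
8. FinCEN registration confirmation absent → not met
9. designated compliance officers 3 ≥ 2 → met
Not met: 1, 2, 3, 4, 5, 8

1, 2, 3, 4, 5, 8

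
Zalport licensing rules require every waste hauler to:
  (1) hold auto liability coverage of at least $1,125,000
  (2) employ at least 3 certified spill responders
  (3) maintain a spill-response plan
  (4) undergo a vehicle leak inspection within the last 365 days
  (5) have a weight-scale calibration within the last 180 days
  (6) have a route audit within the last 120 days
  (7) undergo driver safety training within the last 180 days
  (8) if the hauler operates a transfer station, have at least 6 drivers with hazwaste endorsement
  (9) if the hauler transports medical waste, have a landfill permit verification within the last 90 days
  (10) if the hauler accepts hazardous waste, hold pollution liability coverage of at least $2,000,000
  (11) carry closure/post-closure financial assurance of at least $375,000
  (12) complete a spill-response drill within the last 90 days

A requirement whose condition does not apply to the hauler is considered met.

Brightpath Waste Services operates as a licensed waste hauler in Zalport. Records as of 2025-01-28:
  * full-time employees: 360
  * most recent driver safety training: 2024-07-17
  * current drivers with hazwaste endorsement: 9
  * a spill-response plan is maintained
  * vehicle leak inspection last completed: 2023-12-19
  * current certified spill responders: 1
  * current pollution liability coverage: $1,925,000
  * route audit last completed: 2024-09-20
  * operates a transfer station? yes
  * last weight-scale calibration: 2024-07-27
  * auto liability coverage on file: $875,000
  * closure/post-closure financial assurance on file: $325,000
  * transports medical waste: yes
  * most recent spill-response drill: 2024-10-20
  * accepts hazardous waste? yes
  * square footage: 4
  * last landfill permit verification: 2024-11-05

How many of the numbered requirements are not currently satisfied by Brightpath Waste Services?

9

1. auto liability coverage $875,000 < $1,125,000 → not met
2. certified spill responders 1 < 3 → not met
3. spill-response plan present → met
4. vehicle leak inspection 406 days ago vs limit 365 → not met
5. weight-scale calibration 185 days ago vs limit 180 → not met
6. route audit 130 days ago vs limit 120 → not met
7. driver safety training 195 days ago vs limit 180 → not met
8. condition 'operates a transfer station' holds; drivers with hazwaste endorsement 9 ≥ 6 → met
9. condition 'transports medical waste' holds; landfill permit verification 84 days ago vs limit 90 → met
10. condition 'accepts hazardous waste' holds; pollution liability coverage $1,925,000 < $2,000,000 → not met
11. closure/post-closure financial assurance $325,000 < $375,000 → not met
12. spill-response drill 100 days ago vs limit 90 → not met
Not met: 9 of 12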